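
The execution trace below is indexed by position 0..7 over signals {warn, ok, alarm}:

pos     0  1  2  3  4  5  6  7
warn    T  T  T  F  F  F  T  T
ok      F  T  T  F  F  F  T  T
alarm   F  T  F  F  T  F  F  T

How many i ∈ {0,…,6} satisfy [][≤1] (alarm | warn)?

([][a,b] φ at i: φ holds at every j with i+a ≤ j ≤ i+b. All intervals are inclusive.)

3

Evaluate at each i in [0,6]:
  i=0: ✓ (all of [0,1])
  i=1: ✓ (all of [1,2])
  i=2: ✗ (fails at j=3)
  i=3: ✗ (fails at j=3)
  i=4: ✗ (fails at j=5)
  i=5: ✗ (fails at j=5)
  i=6: ✓ (all of [6,7])
Positions where it holds: {0, 1, 6} → 3.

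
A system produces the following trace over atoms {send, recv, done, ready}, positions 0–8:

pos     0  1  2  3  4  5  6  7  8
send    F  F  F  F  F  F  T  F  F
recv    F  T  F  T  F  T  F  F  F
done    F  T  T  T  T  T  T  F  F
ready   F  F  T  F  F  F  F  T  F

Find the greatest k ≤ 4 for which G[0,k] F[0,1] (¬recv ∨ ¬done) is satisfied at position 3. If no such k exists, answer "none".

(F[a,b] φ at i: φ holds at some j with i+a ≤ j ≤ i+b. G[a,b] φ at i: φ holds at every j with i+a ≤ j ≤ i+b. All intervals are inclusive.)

F[0,1] (¬recv ∨ ¬done) must hold from j=3 onward; find where it first fails.
  j=3: holds
  j=4: holds
  j=5: holds
  j=6: holds
  j=7: holds
Holds through j=7; largest k = 4.

4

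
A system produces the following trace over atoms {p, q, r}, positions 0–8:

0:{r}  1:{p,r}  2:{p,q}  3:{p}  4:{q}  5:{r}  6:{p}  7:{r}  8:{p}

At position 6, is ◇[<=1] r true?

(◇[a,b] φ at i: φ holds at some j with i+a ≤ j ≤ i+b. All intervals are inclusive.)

True

Check r at each j in [6,7]:
  j=6: false
  j=7: true
Found at j=7 → formula holds.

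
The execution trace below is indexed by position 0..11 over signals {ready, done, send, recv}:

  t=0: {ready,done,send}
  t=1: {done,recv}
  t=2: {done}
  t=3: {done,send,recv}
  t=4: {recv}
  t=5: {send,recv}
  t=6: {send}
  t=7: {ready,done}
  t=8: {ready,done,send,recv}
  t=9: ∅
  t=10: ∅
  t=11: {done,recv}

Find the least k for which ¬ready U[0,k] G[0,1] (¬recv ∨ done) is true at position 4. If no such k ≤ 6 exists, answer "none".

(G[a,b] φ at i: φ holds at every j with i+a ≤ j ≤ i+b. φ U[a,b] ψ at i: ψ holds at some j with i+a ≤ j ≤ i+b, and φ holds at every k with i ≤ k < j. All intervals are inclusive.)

2

Need earliest j ≥ 4 with G[0,1] (¬recv ∨ done), and ¬ready at every k in [4,j-1].
  j=4: rhs fails.
  j=5: rhs fails.
  j=6: rhs holds; lhs holds on [4,5]. k = 2.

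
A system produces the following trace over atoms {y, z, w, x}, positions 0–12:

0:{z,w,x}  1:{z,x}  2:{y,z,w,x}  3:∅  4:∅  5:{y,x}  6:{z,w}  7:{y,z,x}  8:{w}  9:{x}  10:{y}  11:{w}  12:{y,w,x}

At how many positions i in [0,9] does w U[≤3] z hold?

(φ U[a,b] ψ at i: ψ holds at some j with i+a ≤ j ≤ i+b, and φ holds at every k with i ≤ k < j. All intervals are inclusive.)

5

Evaluate at each i in [0,9]:
  i=0: ✓ (rhs at j=0)
  i=1: ✓ (rhs at j=1)
  i=2: ✓ (rhs at j=2)
  i=3: ✗ (lhs fails at k=3 before rhs at j=6)
  i=4: ✗ (lhs fails at k=4 before rhs at j=6)
  i=5: ✗ (lhs fails at k=5 before rhs at j=6)
  i=6: ✓ (rhs at j=6)
  i=7: ✓ (rhs at j=7)
  i=8: ✗ (no rhs in [8,11])
  i=9: ✗ (no rhs in [9,12])
Positions where it holds: {0, 1, 2, 6, 7} → 5.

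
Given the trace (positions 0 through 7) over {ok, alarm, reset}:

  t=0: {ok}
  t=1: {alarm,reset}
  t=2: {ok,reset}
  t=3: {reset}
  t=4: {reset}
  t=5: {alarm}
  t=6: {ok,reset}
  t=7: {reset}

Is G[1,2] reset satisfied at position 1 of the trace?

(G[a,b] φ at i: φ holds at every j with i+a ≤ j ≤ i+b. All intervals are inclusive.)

Check reset at every j in [2,3]:
  j=2: true
  j=3: true
All positions satisfy it → formula holds.

Yes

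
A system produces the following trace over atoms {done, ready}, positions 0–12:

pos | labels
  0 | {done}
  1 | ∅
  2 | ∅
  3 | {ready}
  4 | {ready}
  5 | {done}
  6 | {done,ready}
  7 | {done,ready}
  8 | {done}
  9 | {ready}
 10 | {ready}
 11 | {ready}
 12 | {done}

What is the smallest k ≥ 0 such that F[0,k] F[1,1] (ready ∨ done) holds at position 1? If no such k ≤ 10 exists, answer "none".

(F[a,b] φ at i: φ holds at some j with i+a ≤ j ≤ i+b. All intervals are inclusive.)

1

Scan j = 1,2,… for F[1,1] (ready ∨ done):
  j=1: fails
  j=2: holds
First hit at j=2, so smallest k = 2-1 = 1.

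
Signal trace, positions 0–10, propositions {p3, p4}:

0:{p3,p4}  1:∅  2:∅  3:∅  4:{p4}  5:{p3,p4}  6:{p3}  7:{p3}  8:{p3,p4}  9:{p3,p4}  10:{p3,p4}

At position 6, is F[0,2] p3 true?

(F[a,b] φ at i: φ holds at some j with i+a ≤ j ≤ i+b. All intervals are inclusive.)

True

Check p3 at each j in [6,8]:
  j=6: true
  j=7: true
  j=8: true
Found at j=6 → formula holds.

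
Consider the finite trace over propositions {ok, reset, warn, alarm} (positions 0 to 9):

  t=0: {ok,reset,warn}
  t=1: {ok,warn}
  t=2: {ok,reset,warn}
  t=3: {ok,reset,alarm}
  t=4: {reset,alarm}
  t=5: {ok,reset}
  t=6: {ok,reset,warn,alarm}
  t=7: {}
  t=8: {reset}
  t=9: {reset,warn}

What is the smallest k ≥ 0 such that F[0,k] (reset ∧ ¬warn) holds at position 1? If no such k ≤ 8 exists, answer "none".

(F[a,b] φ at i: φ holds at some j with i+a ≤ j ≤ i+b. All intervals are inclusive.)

Scan j = 1,2,… for (reset ∧ ¬warn):
  j=1: fails
  j=2: fails
  j=3: holds
First hit at j=3, so smallest k = 3-1 = 2.

2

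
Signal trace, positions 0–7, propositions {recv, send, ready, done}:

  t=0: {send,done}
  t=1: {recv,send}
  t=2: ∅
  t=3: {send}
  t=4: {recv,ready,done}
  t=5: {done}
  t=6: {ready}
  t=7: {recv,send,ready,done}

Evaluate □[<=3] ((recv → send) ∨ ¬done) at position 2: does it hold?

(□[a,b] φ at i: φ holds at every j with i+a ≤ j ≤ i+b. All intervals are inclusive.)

Check ((recv → send) ∨ ¬done) at every j in [2,5]:
  j=2: true
  j=3: true
  j=4: false
  j=5: true
Fails at j=4 → formula fails.

No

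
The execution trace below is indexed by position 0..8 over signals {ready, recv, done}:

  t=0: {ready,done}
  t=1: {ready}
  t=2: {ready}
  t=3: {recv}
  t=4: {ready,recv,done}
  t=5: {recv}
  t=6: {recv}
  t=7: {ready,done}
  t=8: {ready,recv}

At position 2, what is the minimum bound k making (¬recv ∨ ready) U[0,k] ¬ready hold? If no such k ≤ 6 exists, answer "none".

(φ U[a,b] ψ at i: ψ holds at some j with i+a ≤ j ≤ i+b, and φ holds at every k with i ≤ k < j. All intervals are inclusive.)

1

Need earliest j ≥ 2 with ¬ready, and (¬recv ∨ ready) at every k in [2,j-1].
  j=2: rhs fails.
  j=3: rhs holds; lhs holds on [2,2]. k = 1.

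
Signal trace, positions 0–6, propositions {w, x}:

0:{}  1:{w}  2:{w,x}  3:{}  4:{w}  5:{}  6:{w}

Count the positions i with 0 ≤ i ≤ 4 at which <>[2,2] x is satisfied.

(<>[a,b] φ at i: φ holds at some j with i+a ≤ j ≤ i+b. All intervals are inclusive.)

1

Evaluate at each i in [0,4]:
  i=0: ✓ (witness j=2)
  i=1: ✗ (none in [3,3])
  i=2: ✗ (none in [4,4])
  i=3: ✗ (none in [5,5])
  i=4: ✗ (none in [6,6])
Positions where it holds: {0} → 1.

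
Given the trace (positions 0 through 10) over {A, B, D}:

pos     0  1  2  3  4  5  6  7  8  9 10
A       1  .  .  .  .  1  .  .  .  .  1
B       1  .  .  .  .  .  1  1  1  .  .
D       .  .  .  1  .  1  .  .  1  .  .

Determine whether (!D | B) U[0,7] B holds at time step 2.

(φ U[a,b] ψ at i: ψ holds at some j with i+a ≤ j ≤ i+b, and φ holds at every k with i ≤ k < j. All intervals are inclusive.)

Need some j in [2,9] with B, and (!D | B) at every k in [2,j-1].
  j=2: B false.
  j=3: B false.
  j=4: B false.
  j=5: B false.
  j=6: B holds, but (!D | B) fails at k=3 → not this j.
  j=7: B holds, but (!D | B) fails at k=3 → not this j.
  j=8: B holds, but (!D | B) fails at k=3 → not this j.
  j=9: B false.
No j in the window works → until fails.

No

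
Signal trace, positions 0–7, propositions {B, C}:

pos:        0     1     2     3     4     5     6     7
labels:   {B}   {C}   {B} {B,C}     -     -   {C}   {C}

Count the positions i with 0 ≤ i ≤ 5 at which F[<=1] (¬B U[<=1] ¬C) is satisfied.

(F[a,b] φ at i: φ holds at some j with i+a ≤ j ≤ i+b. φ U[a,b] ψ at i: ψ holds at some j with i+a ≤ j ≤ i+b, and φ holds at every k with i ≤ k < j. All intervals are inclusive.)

6

Evaluate at each i in [0,5]:
  i=0: ✓ (witness j=0)
  i=1: ✓ (witness j=1)
  i=2: ✓ (witness j=2)
  i=3: ✓ (witness j=4)
  i=4: ✓ (witness j=4)
  i=5: ✓ (witness j=5)
Positions where it holds: {0, 1, 2, 3, 4, 5} → 6.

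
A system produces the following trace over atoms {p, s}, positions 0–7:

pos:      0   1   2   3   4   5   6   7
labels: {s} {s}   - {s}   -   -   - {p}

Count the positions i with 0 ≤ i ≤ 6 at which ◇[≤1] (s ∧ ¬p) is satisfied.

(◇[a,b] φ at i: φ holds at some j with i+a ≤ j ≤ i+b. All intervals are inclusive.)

4

Evaluate at each i in [0,6]:
  i=0: ✓ (witness j=0)
  i=1: ✓ (witness j=1)
  i=2: ✓ (witness j=3)
  i=3: ✓ (witness j=3)
  i=4: ✗ (none in [4,5])
  i=5: ✗ (none in [5,6])
  i=6: ✗ (none in [6,7])
Positions where it holds: {0, 1, 2, 3} → 4.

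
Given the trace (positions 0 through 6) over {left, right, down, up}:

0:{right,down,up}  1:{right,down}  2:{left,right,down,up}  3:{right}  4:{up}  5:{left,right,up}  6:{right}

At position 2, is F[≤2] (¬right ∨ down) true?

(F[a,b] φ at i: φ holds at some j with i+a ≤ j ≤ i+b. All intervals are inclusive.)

Yes

Check (¬right ∨ down) at each j in [2,4]:
  j=2: true
  j=3: false
  j=4: true
Found at j=2 → formula holds.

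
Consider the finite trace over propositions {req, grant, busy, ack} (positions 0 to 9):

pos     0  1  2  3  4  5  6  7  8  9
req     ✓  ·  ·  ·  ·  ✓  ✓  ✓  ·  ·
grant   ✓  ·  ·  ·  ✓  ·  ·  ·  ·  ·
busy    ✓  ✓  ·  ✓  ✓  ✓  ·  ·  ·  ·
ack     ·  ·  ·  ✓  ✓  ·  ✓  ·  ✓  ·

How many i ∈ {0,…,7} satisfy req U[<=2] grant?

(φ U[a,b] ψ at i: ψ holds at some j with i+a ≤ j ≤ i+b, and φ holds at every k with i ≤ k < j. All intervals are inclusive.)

Evaluate at each i in [0,7]:
  i=0: ✓ (rhs at j=0)
  i=1: ✗ (no rhs in [1,3])
  i=2: ✗ (lhs fails at k=2 before rhs at j=4)
  i=3: ✗ (lhs fails at k=3 before rhs at j=4)
  i=4: ✓ (rhs at j=4)
  i=5: ✗ (no rhs in [5,7])
  i=6: ✗ (no rhs in [6,8])
  i=7: ✗ (no rhs in [7,9])
Positions where it holds: {0, 4} → 2.

2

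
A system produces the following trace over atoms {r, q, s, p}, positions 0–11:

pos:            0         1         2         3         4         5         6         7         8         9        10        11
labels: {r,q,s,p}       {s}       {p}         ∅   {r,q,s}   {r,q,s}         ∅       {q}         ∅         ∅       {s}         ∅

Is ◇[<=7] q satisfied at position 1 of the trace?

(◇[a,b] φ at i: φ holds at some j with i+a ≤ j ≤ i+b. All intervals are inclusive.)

Holds

Check q at each j in [1,8]:
  j=1: false
  j=2: false
  j=3: false
  j=4: true
  j=5: true
  j=6: false
  j=7: true
  j=8: false
Found at j=4 → formula holds.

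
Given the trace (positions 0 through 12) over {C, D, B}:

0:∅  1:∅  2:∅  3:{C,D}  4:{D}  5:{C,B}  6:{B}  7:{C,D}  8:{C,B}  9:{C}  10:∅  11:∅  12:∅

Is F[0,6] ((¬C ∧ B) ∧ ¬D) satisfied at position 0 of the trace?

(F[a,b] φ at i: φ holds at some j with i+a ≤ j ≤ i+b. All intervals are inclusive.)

Check ((¬C ∧ B) ∧ ¬D) at each j in [0,6]:
  j=0: false
  j=1: false
  j=2: false
  j=3: false
  j=4: false
  j=5: false
  j=6: true
Found at j=6 → formula holds.

True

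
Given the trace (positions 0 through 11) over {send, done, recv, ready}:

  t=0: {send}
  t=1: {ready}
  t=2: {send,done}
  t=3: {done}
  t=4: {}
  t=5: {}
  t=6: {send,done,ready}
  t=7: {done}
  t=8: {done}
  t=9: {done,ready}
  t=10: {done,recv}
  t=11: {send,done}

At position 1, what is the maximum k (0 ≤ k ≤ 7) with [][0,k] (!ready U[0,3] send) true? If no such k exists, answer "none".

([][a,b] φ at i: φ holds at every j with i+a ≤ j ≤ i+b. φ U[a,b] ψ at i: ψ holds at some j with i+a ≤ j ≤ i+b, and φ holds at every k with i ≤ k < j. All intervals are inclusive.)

none

(!ready U[0,3] send) must hold from j=1 onward; find where it first fails.
  j=1: fails → no k works.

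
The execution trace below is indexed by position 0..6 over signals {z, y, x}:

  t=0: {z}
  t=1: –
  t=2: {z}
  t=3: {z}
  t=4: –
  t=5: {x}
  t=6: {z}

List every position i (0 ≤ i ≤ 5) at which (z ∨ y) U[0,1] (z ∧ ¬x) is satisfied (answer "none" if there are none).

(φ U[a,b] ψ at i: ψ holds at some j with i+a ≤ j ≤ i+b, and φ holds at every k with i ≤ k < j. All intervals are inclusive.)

0, 2, 3

Evaluate at each i in [0,5]:
  i=0: ✓ (rhs at j=0)
  i=1: ✗ (lhs fails at k=1 before rhs at j=2)
  i=2: ✓ (rhs at j=2)
  i=3: ✓ (rhs at j=3)
  i=4: ✗ (no rhs in [4,5])
  i=5: ✗ (lhs fails at k=5 before rhs at j=6)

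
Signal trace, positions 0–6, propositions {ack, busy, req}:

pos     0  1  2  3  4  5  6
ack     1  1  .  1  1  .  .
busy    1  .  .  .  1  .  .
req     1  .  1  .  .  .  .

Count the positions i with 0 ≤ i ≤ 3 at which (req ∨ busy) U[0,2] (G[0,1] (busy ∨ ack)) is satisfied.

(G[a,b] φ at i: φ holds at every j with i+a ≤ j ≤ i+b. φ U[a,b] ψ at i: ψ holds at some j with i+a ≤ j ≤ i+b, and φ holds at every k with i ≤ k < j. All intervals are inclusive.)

3

Evaluate at each i in [0,3]:
  i=0: ✓ (rhs at j=0)
  i=1: ✗ (lhs fails at k=1 before rhs at j=3)
  i=2: ✓ (rhs at j=3; lhs holds on [2,2])
  i=3: ✓ (rhs at j=3)
Positions where it holds: {0, 2, 3} → 3.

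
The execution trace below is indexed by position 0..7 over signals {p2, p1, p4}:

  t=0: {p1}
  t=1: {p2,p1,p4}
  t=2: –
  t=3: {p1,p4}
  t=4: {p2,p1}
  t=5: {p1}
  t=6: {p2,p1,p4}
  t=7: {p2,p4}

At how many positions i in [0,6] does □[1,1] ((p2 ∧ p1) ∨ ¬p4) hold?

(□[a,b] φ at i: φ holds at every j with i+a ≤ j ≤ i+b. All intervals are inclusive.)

5

Evaluate at each i in [0,6]:
  i=0: ✓ (all of [1,1])
  i=1: ✓ (all of [2,2])
  i=2: ✗ (fails at j=3)
  i=3: ✓ (all of [4,4])
  i=4: ✓ (all of [5,5])
  i=5: ✓ (all of [6,6])
  i=6: ✗ (fails at j=7)
Positions where it holds: {0, 1, 3, 4, 5} → 5.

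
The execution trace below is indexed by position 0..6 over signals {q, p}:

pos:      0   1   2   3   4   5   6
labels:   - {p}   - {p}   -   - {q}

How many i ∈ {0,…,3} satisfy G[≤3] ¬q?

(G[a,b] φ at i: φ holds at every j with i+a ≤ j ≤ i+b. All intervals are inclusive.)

Evaluate at each i in [0,3]:
  i=0: ✓ (all of [0,3])
  i=1: ✓ (all of [1,4])
  i=2: ✓ (all of [2,5])
  i=3: ✗ (fails at j=6)
Positions where it holds: {0, 1, 2} → 3.

3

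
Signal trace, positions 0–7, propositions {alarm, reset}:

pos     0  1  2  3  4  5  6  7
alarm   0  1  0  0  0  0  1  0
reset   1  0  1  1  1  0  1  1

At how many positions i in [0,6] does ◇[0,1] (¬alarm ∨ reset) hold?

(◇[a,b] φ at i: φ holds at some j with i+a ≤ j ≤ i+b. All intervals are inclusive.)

7

Evaluate at each i in [0,6]:
  i=0: ✓ (witness j=0)
  i=1: ✓ (witness j=2)
  i=2: ✓ (witness j=2)
  i=3: ✓ (witness j=3)
  i=4: ✓ (witness j=4)
  i=5: ✓ (witness j=5)
  i=6: ✓ (witness j=6)
Positions where it holds: {0, 1, 2, 3, 4, 5, 6} → 7.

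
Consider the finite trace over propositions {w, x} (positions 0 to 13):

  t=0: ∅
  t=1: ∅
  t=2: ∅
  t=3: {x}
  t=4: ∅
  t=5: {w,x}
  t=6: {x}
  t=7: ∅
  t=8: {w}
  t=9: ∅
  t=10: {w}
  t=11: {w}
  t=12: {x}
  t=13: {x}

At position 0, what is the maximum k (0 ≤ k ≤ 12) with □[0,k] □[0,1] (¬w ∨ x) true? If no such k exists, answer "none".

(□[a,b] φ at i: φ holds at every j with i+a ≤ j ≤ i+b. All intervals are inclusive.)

□[0,1] (¬w ∨ x) must hold from j=0 onward; find where it first fails.
  j=0: holds
  j=1: holds
  j=2: holds
  j=3: holds
  j=4: holds
  j=5: holds
  j=6: holds
  j=7: fails
Holds on [0,6], so largest k = 6.

6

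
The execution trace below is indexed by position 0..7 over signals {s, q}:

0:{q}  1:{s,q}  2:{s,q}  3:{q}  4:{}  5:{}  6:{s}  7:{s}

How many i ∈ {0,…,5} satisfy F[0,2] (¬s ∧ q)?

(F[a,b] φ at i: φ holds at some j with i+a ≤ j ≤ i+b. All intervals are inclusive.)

Evaluate at each i in [0,5]:
  i=0: ✓ (witness j=0)
  i=1: ✓ (witness j=3)
  i=2: ✓ (witness j=3)
  i=3: ✓ (witness j=3)
  i=4: ✗ (none in [4,6])
  i=5: ✗ (none in [5,7])
Positions where it holds: {0, 1, 2, 3} → 4.

4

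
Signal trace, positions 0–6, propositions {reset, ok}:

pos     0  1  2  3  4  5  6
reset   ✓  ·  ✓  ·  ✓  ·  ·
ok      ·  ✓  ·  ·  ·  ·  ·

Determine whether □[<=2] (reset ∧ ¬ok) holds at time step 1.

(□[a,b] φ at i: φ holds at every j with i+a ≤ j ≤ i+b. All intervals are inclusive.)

Check (reset ∧ ¬ok) at every j in [1,3]:
  j=1: false
  j=2: true
  j=3: false
Fails at j=1 → formula fails.

Does not hold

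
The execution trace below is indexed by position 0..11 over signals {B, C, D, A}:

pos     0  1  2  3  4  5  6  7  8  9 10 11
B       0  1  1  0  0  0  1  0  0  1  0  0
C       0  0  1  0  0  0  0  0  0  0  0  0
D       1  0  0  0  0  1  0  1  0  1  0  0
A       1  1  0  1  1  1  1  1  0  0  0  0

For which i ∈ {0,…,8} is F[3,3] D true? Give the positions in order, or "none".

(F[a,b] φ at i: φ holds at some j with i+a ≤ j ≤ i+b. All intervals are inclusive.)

Evaluate at each i in [0,8]:
  i=0: ✗ (none in [3,3])
  i=1: ✗ (none in [4,4])
  i=2: ✓ (witness j=5)
  i=3: ✗ (none in [6,6])
  i=4: ✓ (witness j=7)
  i=5: ✗ (none in [8,8])
  i=6: ✓ (witness j=9)
  i=7: ✗ (none in [10,10])
  i=8: ✗ (none in [11,11])

2, 4, 6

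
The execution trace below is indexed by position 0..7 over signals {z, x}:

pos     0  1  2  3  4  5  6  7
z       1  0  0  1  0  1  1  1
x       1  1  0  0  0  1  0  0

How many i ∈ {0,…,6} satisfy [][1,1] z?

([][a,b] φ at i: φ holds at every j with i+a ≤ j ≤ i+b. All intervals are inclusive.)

4

Evaluate at each i in [0,6]:
  i=0: ✗ (fails at j=1)
  i=1: ✗ (fails at j=2)
  i=2: ✓ (all of [3,3])
  i=3: ✗ (fails at j=4)
  i=4: ✓ (all of [5,5])
  i=5: ✓ (all of [6,6])
  i=6: ✓ (all of [7,7])
Positions where it holds: {2, 4, 5, 6} → 4.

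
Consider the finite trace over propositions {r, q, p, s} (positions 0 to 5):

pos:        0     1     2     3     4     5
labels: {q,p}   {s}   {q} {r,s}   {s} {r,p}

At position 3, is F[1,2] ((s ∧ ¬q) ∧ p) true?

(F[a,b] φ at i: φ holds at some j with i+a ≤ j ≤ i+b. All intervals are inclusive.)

False

Check ((s ∧ ¬q) ∧ p) at each j in [4,5]:
  j=4: false
  j=5: false
No position in the window satisfies it → formula fails.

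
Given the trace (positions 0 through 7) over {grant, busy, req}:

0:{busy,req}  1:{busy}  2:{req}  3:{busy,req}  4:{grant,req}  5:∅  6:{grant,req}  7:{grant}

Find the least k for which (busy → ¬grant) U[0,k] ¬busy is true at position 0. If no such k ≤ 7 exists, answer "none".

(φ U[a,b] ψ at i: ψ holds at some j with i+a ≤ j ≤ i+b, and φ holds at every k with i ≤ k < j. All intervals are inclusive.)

2

Need earliest j ≥ 0 with ¬busy, and (busy → ¬grant) at every k in [0,j-1].
  j=0: rhs fails.
  j=1: rhs fails.
  j=2: rhs holds; lhs holds on [0,1]. k = 2.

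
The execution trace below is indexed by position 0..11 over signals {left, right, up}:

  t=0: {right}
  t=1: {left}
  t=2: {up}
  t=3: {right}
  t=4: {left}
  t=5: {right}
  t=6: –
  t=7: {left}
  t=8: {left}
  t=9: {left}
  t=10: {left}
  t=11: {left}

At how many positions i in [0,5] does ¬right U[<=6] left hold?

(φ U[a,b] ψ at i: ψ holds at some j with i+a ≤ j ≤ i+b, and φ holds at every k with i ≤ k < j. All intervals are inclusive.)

2

Evaluate at each i in [0,5]:
  i=0: ✗ (lhs fails at k=0 before rhs at j=1)
  i=1: ✓ (rhs at j=1)
  i=2: ✗ (lhs fails at k=3 before rhs at j=4)
  i=3: ✗ (lhs fails at k=3 before rhs at j=4)
  i=4: ✓ (rhs at j=4)
  i=5: ✗ (lhs fails at k=5 before rhs at j=7)
Positions where it holds: {1, 4} → 2.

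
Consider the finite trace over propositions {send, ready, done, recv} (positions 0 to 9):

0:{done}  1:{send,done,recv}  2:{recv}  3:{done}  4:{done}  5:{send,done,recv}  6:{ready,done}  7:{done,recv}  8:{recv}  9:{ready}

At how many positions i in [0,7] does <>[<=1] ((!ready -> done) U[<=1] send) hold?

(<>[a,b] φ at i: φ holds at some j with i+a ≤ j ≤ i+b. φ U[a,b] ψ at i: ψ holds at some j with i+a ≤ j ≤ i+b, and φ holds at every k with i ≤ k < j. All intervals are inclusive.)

5

Evaluate at each i in [0,7]:
  i=0: ✓ (witness j=0)
  i=1: ✓ (witness j=1)
  i=2: ✗ (none in [2,3])
  i=3: ✓ (witness j=4)
  i=4: ✓ (witness j=4)
  i=5: ✓ (witness j=5)
  i=6: ✗ (none in [6,7])
  i=7: ✗ (none in [7,8])
Positions where it holds: {0, 1, 3, 4, 5} → 5.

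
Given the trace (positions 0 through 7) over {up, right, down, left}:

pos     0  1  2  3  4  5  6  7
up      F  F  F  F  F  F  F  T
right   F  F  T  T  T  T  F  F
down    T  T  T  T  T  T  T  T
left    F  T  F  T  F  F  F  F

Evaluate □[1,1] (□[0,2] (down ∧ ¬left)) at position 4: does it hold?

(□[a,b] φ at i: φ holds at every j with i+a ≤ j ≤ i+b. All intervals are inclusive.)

True

Check □[0,2] (down ∧ ¬left) at every j in [5,5]:
  j=5: holds on [5,7]
All positions satisfy it → formula holds.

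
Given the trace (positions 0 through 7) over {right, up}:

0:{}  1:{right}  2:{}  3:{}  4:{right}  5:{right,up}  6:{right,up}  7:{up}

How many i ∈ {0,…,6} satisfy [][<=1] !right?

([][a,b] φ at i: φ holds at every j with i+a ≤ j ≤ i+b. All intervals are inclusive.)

Evaluate at each i in [0,6]:
  i=0: ✗ (fails at j=1)
  i=1: ✗ (fails at j=1)
  i=2: ✓ (all of [2,3])
  i=3: ✗ (fails at j=4)
  i=4: ✗ (fails at j=4)
  i=5: ✗ (fails at j=5)
  i=6: ✗ (fails at j=6)
Positions where it holds: {2} → 1.

1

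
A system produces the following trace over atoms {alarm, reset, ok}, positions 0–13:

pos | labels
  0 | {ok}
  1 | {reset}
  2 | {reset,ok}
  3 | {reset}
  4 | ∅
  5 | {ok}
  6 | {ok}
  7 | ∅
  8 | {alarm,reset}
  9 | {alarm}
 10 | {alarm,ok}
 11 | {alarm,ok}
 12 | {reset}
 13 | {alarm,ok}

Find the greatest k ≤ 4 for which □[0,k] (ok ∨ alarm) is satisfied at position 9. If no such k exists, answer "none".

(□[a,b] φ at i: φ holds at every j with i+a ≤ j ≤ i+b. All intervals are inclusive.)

2

(ok ∨ alarm) must hold from j=9 onward; find where it first fails.
  j=9: holds
  j=10: holds
  j=11: holds
  j=12: fails
Holds on [9,11], so largest k = 2.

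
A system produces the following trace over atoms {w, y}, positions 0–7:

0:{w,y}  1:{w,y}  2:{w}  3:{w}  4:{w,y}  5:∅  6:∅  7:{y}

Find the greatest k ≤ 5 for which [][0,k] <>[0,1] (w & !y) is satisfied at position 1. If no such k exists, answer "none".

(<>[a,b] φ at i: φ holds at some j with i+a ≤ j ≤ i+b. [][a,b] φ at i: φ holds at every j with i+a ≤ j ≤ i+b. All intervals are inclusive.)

2

<>[0,1] (w & !y) must hold from j=1 onward; find where it first fails.
  j=1: holds
  j=2: holds
  j=3: holds
  j=4: fails
Holds on [1,3], so largest k = 2.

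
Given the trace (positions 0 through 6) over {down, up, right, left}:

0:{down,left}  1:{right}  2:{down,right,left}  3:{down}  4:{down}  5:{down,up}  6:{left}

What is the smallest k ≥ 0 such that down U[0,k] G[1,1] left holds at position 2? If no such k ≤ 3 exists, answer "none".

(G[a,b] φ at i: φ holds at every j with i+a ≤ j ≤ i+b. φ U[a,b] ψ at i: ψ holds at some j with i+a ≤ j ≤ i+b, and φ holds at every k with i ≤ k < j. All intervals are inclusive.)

3

Need earliest j ≥ 2 with G[1,1] left, and down at every k in [2,j-1].
  j=2: rhs fails.
  j=3: rhs fails.
  j=4: rhs fails.
  j=5: rhs holds; lhs holds on [2,4]. k = 3.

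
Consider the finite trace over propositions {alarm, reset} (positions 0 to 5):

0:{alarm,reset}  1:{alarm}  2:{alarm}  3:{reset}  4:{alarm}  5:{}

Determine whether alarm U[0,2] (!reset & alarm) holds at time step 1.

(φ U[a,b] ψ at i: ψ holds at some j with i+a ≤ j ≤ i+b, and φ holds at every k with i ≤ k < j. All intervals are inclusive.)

True

Need some j in [1,3] with (!reset & alarm), and alarm at every k in [1,j-1].
  j=1: (!reset & alarm) holds; no prefix to check → satisfied.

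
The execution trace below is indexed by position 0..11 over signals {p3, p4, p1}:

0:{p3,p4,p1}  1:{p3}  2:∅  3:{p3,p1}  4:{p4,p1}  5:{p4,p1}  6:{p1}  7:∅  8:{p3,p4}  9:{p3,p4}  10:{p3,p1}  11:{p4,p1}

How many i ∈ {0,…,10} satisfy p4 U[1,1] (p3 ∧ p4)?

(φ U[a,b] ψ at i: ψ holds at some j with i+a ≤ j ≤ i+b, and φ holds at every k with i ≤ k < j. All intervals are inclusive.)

1

Evaluate at each i in [0,10]:
  i=0: ✗ (no rhs in [1,1])
  i=1: ✗ (no rhs in [2,2])
  i=2: ✗ (no rhs in [3,3])
  i=3: ✗ (no rhs in [4,4])
  i=4: ✗ (no rhs in [5,5])
  i=5: ✗ (no rhs in [6,6])
  i=6: ✗ (no rhs in [7,7])
  i=7: ✗ (lhs fails at k=7 before rhs at j=8)
  i=8: ✓ (rhs at j=9; lhs holds on [8,8])
  i=9: ✗ (no rhs in [10,10])
  i=10: ✗ (no rhs in [11,11])
Positions where it holds: {8} → 1.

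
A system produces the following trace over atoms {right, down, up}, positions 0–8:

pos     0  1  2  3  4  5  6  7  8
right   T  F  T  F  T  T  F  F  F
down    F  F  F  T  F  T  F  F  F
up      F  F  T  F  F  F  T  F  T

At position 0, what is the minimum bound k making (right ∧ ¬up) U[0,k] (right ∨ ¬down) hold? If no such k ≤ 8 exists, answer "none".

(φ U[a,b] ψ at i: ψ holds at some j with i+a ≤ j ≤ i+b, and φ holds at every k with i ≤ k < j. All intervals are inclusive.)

0

Need earliest j ≥ 0 with (right ∨ ¬down), and (right ∧ ¬up) at every k in [0,j-1].
  j=0: rhs holds (empty prefix). k = 0.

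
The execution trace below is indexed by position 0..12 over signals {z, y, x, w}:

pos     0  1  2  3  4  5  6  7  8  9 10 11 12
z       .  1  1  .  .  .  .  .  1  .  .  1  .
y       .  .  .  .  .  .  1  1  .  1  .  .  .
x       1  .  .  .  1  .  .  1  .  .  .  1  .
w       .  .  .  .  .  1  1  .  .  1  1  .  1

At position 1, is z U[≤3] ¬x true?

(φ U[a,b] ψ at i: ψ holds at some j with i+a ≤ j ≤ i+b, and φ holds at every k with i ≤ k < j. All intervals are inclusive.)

Need some j in [1,4] with ¬x, and z at every k in [1,j-1].
  j=1: ¬x holds; no prefix to check → satisfied.

True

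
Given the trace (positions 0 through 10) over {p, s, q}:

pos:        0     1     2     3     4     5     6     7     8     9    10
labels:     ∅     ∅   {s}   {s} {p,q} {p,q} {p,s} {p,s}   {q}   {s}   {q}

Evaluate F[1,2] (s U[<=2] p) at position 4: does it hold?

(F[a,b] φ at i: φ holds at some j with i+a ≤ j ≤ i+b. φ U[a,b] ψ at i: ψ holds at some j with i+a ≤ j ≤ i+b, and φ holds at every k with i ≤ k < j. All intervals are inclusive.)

True

Check (s U[<=2] p) at each j in [5,6]:
  j=5: holds
  j=6: holds
Found at j=5 → formula holds.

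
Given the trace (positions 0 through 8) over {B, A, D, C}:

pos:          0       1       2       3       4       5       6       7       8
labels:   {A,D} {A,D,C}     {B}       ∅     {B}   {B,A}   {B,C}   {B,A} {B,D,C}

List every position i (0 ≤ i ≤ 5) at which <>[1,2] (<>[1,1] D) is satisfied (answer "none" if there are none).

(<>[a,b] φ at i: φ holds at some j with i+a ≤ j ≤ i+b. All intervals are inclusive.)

Evaluate at each i in [0,5]:
  i=0: ✗ (none in [1,2])
  i=1: ✗ (none in [2,3])
  i=2: ✗ (none in [3,4])
  i=3: ✗ (none in [4,5])
  i=4: ✗ (none in [5,6])
  i=5: ✓ (witness j=7)

5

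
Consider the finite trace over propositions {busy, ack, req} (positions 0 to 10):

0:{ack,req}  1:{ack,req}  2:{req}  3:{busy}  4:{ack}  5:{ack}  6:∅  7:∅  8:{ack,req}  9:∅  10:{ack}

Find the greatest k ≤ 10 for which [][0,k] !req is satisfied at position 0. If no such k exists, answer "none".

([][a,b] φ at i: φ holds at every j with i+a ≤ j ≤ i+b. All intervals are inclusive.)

!req must hold from j=0 onward; find where it first fails.
  j=0: fails → no k works.

none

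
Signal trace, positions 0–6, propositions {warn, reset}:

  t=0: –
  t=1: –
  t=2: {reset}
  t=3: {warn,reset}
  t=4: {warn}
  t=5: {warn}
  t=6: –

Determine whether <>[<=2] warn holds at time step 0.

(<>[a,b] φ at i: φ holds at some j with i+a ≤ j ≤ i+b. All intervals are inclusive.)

Check warn at each j in [0,2]:
  j=0: false
  j=1: false
  j=2: false
No position in the window satisfies it → formula fails.

False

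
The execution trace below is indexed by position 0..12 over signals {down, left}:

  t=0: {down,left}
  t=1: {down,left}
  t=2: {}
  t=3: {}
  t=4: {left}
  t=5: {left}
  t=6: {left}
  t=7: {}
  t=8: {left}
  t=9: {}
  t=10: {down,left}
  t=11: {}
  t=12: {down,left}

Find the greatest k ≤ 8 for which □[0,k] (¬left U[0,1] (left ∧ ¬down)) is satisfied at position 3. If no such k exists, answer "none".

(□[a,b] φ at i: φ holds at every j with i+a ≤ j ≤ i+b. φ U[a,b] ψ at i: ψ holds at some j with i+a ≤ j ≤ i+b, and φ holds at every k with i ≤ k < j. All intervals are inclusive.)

5

(¬left U[0,1] (left ∧ ¬down)) must hold from j=3 onward; find where it first fails.
  j=3: holds
  j=4: holds
  j=5: holds
  j=6: holds
  j=7: holds
  j=8: holds
  j=9: fails
Holds on [3,8], so largest k = 5.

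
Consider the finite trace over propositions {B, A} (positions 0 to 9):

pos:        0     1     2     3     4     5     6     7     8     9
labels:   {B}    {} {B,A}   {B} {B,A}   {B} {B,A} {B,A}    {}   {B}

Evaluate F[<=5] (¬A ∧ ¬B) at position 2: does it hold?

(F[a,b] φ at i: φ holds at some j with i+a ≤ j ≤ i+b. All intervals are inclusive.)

Check (¬A ∧ ¬B) at each j in [2,7]:
  j=2: false
  j=3: false
  j=4: false
  j=5: false
  j=6: false
  j=7: false
No position in the window satisfies it → formula fails.

No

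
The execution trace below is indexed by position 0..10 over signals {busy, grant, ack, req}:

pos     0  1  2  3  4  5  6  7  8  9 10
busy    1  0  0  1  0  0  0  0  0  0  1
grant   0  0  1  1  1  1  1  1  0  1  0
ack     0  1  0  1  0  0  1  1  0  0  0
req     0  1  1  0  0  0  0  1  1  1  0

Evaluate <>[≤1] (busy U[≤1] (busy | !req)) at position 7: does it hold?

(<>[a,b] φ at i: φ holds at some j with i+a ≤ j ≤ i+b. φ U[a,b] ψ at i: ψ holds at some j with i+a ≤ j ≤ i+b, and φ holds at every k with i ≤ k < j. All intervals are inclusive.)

Check (busy U[≤1] (busy | !req)) at each j in [7,8]:
  j=7: fails
  j=8: fails
No position in the window satisfies it → formula fails.

No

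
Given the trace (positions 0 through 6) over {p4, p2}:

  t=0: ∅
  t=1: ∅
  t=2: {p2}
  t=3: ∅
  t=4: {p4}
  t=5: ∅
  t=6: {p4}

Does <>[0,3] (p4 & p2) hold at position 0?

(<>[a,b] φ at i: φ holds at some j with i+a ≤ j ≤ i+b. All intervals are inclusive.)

Check (p4 & p2) at each j in [0,3]:
  j=0: false
  j=1: false
  j=2: false
  j=3: false
No position in the window satisfies it → formula fails.

False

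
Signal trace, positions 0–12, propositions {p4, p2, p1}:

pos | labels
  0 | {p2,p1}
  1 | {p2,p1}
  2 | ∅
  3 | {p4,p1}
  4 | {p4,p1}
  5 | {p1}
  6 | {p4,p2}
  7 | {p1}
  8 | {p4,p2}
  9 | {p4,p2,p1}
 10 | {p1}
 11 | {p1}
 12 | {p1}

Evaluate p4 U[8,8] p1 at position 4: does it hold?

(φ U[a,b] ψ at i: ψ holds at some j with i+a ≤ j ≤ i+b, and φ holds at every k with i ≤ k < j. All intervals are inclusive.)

No

Need some j in [12,12] with p1, and p4 at every k in [4,j-1].
  j=12: p1 holds, but p4 fails at k=5 → not this j.
No j in the window works → until fails.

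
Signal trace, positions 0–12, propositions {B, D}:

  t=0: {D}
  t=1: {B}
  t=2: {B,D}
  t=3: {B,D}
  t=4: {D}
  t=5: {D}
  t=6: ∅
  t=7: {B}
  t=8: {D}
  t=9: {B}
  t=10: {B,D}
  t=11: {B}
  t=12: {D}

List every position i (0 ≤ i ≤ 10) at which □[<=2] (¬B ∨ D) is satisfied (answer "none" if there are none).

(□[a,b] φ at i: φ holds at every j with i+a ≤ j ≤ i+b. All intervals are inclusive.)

Evaluate at each i in [0,10]:
  i=0: ✗ (fails at j=1)
  i=1: ✗ (fails at j=1)
  i=2: ✓ (all of [2,4])
  i=3: ✓ (all of [3,5])
  i=4: ✓ (all of [4,6])
  i=5: ✗ (fails at j=7)
  i=6: ✗ (fails at j=7)
  i=7: ✗ (fails at j=7)
  i=8: ✗ (fails at j=9)
  i=9: ✗ (fails at j=9)
  i=10: ✗ (fails at j=11)

2, 3, 4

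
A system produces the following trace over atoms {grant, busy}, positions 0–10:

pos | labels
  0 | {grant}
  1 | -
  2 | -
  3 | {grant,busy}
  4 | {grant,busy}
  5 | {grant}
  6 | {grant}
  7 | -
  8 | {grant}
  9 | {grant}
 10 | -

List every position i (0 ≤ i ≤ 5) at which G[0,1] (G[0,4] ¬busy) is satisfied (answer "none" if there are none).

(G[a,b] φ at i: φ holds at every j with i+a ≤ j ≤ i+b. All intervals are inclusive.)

5

Evaluate at each i in [0,5]:
  i=0: ✗ (fails at j=0)
  i=1: ✗ (fails at j=1)
  i=2: ✗ (fails at j=2)
  i=3: ✗ (fails at j=3)
  i=4: ✗ (fails at j=4)
  i=5: ✓ (all of [5,6])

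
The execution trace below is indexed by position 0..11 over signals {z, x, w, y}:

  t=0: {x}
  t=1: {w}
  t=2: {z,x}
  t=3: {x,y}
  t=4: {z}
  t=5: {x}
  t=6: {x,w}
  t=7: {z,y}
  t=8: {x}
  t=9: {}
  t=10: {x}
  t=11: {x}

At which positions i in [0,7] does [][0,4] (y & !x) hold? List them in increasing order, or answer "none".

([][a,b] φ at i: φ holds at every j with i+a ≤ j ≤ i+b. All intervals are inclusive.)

none

Evaluate at each i in [0,7]:
  i=0: ✗ (fails at j=0)
  i=1: ✗ (fails at j=1)
  i=2: ✗ (fails at j=2)
  i=3: ✗ (fails at j=3)
  i=4: ✗ (fails at j=4)
  i=5: ✗ (fails at j=5)
  i=6: ✗ (fails at j=6)
  i=7: ✗ (fails at j=8)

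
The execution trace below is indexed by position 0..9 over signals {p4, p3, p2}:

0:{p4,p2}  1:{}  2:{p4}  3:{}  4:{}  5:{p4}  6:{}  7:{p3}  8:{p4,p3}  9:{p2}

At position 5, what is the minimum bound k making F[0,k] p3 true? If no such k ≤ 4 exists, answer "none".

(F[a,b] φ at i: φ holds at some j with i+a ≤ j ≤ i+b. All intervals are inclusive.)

2

Scan j = 5,6,… for p3:
  j=5: fails
  j=6: fails
  j=7: holds
First hit at j=7, so smallest k = 7-5 = 2.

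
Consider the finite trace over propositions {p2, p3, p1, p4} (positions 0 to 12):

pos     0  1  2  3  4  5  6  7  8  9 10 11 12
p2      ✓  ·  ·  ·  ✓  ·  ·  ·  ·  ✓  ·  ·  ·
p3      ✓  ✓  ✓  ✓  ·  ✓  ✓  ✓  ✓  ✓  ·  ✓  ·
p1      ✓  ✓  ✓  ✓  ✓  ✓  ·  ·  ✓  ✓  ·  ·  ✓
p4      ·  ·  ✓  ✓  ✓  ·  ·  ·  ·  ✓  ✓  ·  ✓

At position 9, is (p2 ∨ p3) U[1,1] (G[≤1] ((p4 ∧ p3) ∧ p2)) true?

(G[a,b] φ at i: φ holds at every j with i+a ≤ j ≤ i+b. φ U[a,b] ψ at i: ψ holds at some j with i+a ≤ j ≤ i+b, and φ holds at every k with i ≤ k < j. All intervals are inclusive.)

Need some j in [10,10] with G[≤1] ((p4 ∧ p3) ∧ p2), and (p2 ∨ p3) at every k in [9,j-1].
  j=10: G[≤1] ((p4 ∧ p3) ∧ p2) — fails at 10.
No j in the window works → until fails.

No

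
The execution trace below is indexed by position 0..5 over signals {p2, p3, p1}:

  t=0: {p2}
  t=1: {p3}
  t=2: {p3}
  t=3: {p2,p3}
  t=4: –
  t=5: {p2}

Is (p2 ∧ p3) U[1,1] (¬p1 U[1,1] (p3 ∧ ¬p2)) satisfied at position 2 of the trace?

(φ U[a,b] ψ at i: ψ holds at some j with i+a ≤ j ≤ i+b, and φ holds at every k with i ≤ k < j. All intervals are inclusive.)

Need some j in [3,3] with (¬p1 U[1,1] (p3 ∧ ¬p2)), and (p2 ∧ p3) at every k in [2,j-1].
  j=3: (¬p1 U[1,1] (p3 ∧ ¬p2)) — fails.
No j in the window works → until fails.

Does not hold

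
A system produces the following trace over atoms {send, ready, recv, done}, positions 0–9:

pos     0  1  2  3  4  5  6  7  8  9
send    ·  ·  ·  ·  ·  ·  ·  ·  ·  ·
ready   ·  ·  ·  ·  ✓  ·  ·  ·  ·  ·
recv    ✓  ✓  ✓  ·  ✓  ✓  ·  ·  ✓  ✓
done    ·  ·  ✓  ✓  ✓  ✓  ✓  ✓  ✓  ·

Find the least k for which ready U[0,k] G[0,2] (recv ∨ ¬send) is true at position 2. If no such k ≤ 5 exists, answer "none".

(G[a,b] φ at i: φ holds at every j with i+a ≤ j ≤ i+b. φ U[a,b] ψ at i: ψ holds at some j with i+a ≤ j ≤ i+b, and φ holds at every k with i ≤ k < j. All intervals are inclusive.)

0

Need earliest j ≥ 2 with G[0,2] (recv ∨ ¬send), and ready at every k in [2,j-1].
  j=2: rhs holds (empty prefix). k = 0.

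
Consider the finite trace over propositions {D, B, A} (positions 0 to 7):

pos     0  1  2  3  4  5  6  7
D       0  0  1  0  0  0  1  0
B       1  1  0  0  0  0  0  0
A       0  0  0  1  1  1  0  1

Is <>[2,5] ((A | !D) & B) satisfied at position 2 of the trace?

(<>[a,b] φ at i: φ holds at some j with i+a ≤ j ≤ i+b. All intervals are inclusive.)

Check ((A | !D) & B) at each j in [4,7]:
  j=4: false
  j=5: false
  j=6: false
  j=7: false
No position in the window satisfies it → formula fails.

Does not hold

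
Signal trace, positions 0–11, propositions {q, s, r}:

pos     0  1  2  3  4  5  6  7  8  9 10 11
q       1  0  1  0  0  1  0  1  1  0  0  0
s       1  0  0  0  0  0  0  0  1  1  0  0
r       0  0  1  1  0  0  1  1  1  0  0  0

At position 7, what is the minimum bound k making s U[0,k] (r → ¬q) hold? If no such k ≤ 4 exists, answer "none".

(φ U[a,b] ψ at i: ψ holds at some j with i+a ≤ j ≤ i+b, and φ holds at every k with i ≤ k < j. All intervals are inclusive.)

Need earliest j ≥ 7 with (r → ¬q), and s at every k in [7,j-1].
  j=7: rhs fails.
  j=8: rhs fails.
  j=9: rhs holds but lhs fails at k=7.
  j=10: rhs holds but lhs fails at k=7.
  j=11: rhs holds but lhs fails at k=7.
No witness within the range → none.

none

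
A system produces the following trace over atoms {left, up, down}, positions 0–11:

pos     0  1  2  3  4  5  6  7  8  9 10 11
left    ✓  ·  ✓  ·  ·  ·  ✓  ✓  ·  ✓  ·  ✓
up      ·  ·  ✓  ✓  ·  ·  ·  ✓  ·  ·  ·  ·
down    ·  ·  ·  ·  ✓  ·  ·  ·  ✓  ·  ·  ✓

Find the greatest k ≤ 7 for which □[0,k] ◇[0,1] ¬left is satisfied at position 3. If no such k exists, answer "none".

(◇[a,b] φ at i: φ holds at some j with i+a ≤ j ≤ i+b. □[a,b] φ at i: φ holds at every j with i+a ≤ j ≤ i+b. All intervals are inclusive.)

2

◇[0,1] ¬left must hold from j=3 onward; find where it first fails.
  j=3: holds
  j=4: holds
  j=5: holds
  j=6: fails
Holds on [3,5], so largest k = 2.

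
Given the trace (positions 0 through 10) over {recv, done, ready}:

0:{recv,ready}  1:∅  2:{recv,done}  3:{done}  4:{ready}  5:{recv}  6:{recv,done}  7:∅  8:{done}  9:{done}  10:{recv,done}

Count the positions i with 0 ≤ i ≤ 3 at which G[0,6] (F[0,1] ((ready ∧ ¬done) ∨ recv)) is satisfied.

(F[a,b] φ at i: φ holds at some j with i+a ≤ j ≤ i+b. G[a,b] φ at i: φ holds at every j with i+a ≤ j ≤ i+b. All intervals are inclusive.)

1

Evaluate at each i in [0,3]:
  i=0: ✓ (all of [0,6])
  i=1: ✗ (fails at j=7)
  i=2: ✗ (fails at j=7)
  i=3: ✗ (fails at j=7)
Positions where it holds: {0} → 1.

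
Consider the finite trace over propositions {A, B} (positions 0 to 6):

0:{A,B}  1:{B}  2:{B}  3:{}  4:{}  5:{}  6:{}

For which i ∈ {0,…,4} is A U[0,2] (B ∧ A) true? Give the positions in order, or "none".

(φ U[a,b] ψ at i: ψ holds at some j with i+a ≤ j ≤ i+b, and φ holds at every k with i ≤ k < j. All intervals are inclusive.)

Evaluate at each i in [0,4]:
  i=0: ✓ (rhs at j=0)
  i=1: ✗ (no rhs in [1,3])
  i=2: ✗ (no rhs in [2,4])
  i=3: ✗ (no rhs in [3,5])
  i=4: ✗ (no rhs in [4,6])

0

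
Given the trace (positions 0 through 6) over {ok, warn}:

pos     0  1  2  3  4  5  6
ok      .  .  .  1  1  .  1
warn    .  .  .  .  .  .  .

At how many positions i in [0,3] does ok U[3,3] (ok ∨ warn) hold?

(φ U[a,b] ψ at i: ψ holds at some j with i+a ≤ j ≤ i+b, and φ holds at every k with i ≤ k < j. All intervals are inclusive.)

0

Evaluate at each i in [0,3]:
  i=0: ✗ (lhs fails at k=0 before rhs at j=3)
  i=1: ✗ (lhs fails at k=1 before rhs at j=4)
  i=2: ✗ (no rhs in [5,5])
  i=3: ✗ (lhs fails at k=5 before rhs at j=6)
Positions where it holds: {} → 0.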